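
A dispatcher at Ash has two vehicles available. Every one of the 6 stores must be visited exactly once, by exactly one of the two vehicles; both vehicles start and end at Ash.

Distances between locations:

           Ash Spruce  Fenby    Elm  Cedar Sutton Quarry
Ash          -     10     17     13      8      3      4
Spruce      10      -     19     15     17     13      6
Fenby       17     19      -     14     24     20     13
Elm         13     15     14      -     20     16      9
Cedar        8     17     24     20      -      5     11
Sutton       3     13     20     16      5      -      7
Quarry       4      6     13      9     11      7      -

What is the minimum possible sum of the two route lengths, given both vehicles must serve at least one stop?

Try each way of splitting the stops between the two vehicles (each non-empty) and, for each split, find the best tour for each vehicle:
  {Spruce} + {Fenby, Elm, Cedar, Sutton, Quarry}: 20 + 59 = 79
  {Fenby} + {Spruce, Elm, Cedar, Sutton, Quarry}: 34 + 53 = 87
  {Spruce, Fenby} + {Elm, Cedar, Sutton, Quarry}: 46 + 41 = 87
  {Elm} + {Spruce, Fenby, Cedar, Sutton, Quarry}: 26 + 61 = 87
  {Spruce, Elm} + {Fenby, Cedar, Sutton, Quarry}: 38 + 49 = 87
  {Fenby, Elm} + {Spruce, Cedar, Sutton, Quarry}: 44 + 35 = 79
  … (31 splits in total)
  {Cedar, Sutton} + {Spruce, Fenby, Elm, Quarry}: 16 + 56 = 72  ← best
Best: vehicle 1 Ash → Cedar → Sutton → Ash = 16; vehicle 2 Ash → Spruce → Fenby → Elm → Quarry → Ash = 56; combined 72.

Minimum combined distance: 72.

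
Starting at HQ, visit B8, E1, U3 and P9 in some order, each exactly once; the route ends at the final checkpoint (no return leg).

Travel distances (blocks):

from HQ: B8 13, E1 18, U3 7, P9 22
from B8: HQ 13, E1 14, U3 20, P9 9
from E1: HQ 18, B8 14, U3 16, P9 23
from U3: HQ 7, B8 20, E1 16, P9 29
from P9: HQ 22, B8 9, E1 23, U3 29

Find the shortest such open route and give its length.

There are 4! = 24 possible orderings.
HQ → B8 → E1 → U3 → P9: 13+14+16+29 = 72
HQ → B8 → E1 → P9 → U3: 13+14+23+29 = 79
HQ → B8 → U3 → E1 → P9: 13+20+16+23 = 72
HQ → B8 → U3 → P9 → E1: 13+20+29+23 = 85
HQ → B8 → P9 → E1 → U3: 13+9+23+16 = 61
HQ → B8 → P9 → U3 → E1: 13+9+29+16 = 67
HQ → E1 → B8 → U3 → P9: 18+14+20+29 = 81
HQ → E1 → B8 → P9 → U3: 18+14+9+29 = 70
HQ → E1 → U3 → B8 → P9: 18+16+20+9 = 63
HQ → E1 → U3 → P9 → B8: 18+16+29+9 = 72
HQ → E1 → P9 → B8 → U3: 18+23+9+20 = 70
HQ → E1 → P9 → U3 → B8: 18+23+29+20 = 90
HQ → U3 → B8 → E1 → P9: 7+20+14+23 = 64
HQ → U3 → B8 → P9 → E1: 7+20+9+23 = 59
… (10 more)
HQ → U3 → E1 → B8 → P9: 7+16+14+9 = 46  ← best
The minimum is 46.
One shortest path: HQ → U3 → E1 → B8 → P9.

Minimum one-way distance = 46 blocks.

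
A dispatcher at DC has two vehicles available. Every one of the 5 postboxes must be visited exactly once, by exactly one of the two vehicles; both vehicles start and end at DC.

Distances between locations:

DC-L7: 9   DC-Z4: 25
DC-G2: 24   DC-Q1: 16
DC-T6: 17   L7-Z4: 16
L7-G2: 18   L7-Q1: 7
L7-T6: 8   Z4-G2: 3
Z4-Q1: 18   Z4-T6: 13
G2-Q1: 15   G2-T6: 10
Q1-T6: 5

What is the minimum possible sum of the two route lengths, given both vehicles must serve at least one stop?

Minimum combined distance: 77.

There are 2^4 − 1 = 15 ways to divide the 5 stops into two non-empty groups. For each, the best each vehicle can do is its own shortest tour through its group:
  {L7} + {Z4, G2, Q1, T6}: 18 + 59 = 77
  {Z4} + {L7, G2, Q1, T6}: 50 + 55 = 105
  {L7, Z4} + {G2, Q1, T6}: 50 + 55 = 105
  {G2} + {L7, Z4, Q1, T6}: 48 + 59 = 107
  {L7, G2} + {Z4, Q1, T6}: 51 + 59 = 110
  {Z4, G2} + {L7, Q1, T6}: 52 + 38 = 90
  … (15 splits in total)
Best: vehicle 1 DC → L7 → DC = 18; vehicle 2 DC → Z4 → G2 → T6 → Q1 → DC = 59; combined 77.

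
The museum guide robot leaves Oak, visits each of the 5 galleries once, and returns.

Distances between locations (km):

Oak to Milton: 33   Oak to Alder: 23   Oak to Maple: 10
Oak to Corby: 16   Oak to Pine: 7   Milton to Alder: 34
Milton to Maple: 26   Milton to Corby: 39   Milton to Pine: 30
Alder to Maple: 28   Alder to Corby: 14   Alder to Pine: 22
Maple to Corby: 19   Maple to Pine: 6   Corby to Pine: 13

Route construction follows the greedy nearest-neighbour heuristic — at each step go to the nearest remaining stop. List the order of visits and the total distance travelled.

Total distance 113 km via the nearest-neighbour route Oak → Pine → Maple → Corby → Alder → Milton → Oak.

Oak → [Pine:7 / Maple:10 / Corby:16 / Alder:23 / Milton:33] → Pine (7)
Pine → [Maple:6 / Corby:13 / Alder:22 / Milton:30] → Maple (6)
Maple → [Corby:19 / Milton:26 / Alder:28] → Corby (19)
Corby → [Alder:14 / Milton:39] → Alder (14)
Alder → [Milton:34] → Milton (34)
Return Milton→Oak: 33.
Total = 7 + 6 + 19 + 14 + 34 + 33 = 113.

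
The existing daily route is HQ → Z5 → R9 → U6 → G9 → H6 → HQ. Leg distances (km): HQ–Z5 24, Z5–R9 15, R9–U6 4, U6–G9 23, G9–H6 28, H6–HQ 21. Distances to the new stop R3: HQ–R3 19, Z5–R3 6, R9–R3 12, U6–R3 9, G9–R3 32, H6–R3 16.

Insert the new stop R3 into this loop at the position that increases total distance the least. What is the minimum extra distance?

Minimum extra distance: 1 km, inserting R3 between HQ and Z5.

Insertion cost between consecutive stops i–j is d(i,R3) + d(R3,j) − d(i,j):
  between HQ and Z5: 19 + 6 − 24 = 1
  between Z5 and R9: 6 + 12 − 15 = 3
  between R9 and U6: 12 + 9 − 4 = 17
  between U6 and G9: 9 + 32 − 23 = 18
  between G9 and H6: 32 + 16 − 28 = 20
  between H6 and HQ: 16 + 19 − 21 = 14
Cheapest insertion is between HQ and Z5, adding 1.
New total = 115 + 1 = 116.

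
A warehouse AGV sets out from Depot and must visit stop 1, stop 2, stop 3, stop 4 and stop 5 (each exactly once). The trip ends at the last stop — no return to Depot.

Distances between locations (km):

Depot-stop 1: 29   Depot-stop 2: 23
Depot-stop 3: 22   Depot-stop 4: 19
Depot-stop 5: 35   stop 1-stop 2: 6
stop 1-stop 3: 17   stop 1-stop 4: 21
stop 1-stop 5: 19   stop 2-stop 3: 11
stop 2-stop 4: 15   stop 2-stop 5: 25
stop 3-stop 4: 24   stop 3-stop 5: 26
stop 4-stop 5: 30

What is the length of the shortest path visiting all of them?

Shortest open route: 79 km.

There are 5! = 120 possible orderings.
Depot - stop 1 - stop 2 - stop 3 - stop 4 - stop 5: 29+6+11+24+30 = 100
Depot - stop 1 - stop 2 - stop 3 - stop 5 - stop 4: 29+6+11+26+30 = 102
Depot - stop 1 - stop 2 - stop 4 - stop 3 - stop 5: 29+6+15+24+26 = 100
Depot - stop 1 - stop 2 - stop 4 - stop 5 - stop 3: 29+6+15+30+26 = 106
Depot - stop 1 - stop 2 - stop 5 - stop 3 - stop 4: 29+6+25+26+24 = 110
Depot - stop 1 - stop 2 - stop 5 - stop 4 - stop 3: 29+6+25+30+24 = 114
Depot - stop 1 - stop 3 - stop 2 - stop 4 - stop 5: 29+17+11+15+30 = 102
Depot - stop 1 - stop 3 - stop 2 - stop 5 - stop 4: 29+17+11+25+30 = 112
Depot - stop 1 - stop 3 - stop 4 - stop 2 - stop 5: 29+17+24+15+25 = 110
Depot - stop 1 - stop 3 - stop 4 - stop 5 - stop 2: 29+17+24+30+25 = 125
Depot - stop 1 - stop 3 - stop 5 - stop 2 - stop 4: 29+17+26+25+15 = 112
Depot - stop 1 - stop 3 - stop 5 - stop 4 - stop 2: 29+17+26+30+15 = 117
Depot - stop 1 - stop 4 - stop 2 - stop 3 - stop 5: 29+21+15+11+26 = 102
Depot - stop 1 - stop 4 - stop 2 - stop 5 - stop 3: 29+21+15+25+26 = 116
… (106 more)
Depot - stop 4 - stop 3 - stop 2 - stop 1 - stop 5: 19+24+11+6+19 = 79  ← best
The minimum is 79.
One shortest path: Depot → stop 4 → stop 3 → stop 2 → stop 1 → stop 5.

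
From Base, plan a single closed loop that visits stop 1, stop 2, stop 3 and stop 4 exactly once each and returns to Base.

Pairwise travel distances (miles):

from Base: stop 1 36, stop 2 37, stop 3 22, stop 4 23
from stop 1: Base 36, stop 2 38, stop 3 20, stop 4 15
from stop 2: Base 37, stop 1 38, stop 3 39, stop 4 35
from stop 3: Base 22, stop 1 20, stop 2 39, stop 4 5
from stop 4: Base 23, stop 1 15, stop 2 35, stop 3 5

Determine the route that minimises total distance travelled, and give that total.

Shortest round trip = 117 miles.

With 4 stops there are 4!/2 = 12 distinct round trips (a route and its reverse cost the same).
Base→stop 1→stop 2→stop 3→stop 4→Base: 36+38+39+5+23 = 141
Base→stop 1→stop 2→stop 4→stop 3→Base: 36+38+35+5+22 = 136
Base→stop 1→stop 3→stop 2→stop 4→Base: 36+20+39+35+23 = 153
Base→stop 1→stop 3→stop 4→stop 2→Base: 36+20+5+35+37 = 133
Base→stop 1→stop 4→stop 2→stop 3→Base: 36+15+35+39+22 = 147
Base→stop 1→stop 4→stop 3→stop 2→Base: 36+15+5+39+37 = 132
Base→stop 2→stop 1→stop 3→stop 4→Base: 37+38+20+5+23 = 123
Base→stop 2→stop 1→stop 4→stop 3→Base: 37+38+15+5+22 = 117
Base→stop 2→stop 3→stop 1→stop 4→Base: 37+39+20+15+23 = 134
Base→stop 2→stop 4→stop 1→stop 3→Base: 37+35+15+20+22 = 129
Base→stop 3→stop 1→stop 2→stop 4→Base: 22+20+38+35+23 = 138
Base→stop 3→stop 2→stop 1→stop 4→Base: 22+39+38+15+23 = 137
The minimum is 117.
One optimal route: Base → stop 2 → stop 1 → stop 4 → stop 3 → Base (or its reverse).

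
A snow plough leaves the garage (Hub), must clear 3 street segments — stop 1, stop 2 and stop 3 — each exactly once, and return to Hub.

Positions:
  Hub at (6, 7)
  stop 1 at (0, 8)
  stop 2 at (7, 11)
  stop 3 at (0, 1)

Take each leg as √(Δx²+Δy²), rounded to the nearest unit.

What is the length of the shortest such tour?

Shortest round trip = 27.

Hub-stop 1-stop 2-stop 3-Hub: 6+8+12+8 = 34
Hub-stop 1-stop 3-stop 2-Hub: 6+7+12+4 = 29
Hub-stop 2-stop 1-stop 3-Hub: 4+8+7+8 = 27
The minimum is 27.
One optimal route: Hub → stop 2 → stop 1 → stop 3 → Hub (or its reverse).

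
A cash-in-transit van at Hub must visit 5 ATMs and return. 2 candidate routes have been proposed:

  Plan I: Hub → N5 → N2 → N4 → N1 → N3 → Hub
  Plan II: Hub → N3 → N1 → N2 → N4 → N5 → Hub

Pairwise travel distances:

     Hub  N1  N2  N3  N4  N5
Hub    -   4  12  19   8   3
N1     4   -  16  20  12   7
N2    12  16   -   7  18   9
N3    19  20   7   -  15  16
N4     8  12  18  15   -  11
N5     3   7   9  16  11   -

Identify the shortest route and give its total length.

Plan I: 3 + 9 + 18 + 12 + 20 + 19 = 81
Plan II: 19 + 20 + 16 + 18 + 11 + 3 = 87

Shortest is Plan I, total 81.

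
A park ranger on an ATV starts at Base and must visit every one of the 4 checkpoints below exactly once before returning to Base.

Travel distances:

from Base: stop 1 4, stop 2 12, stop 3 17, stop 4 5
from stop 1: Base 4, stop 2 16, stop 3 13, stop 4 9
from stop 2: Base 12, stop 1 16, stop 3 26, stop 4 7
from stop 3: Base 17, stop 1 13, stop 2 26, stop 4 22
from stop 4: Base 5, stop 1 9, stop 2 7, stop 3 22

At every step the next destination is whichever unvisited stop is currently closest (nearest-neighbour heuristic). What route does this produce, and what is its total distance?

63 along Base → stop 1 → stop 4 → stop 2 → stop 3 → Base.

Base → [stop 1:4 / stop 4:5 / stop 2:12 / stop 3:17] → stop 1 (4)
stop 1 → [stop 4:9 / stop 3:13 / stop 2:16] → stop 4 (9)
stop 4 → [stop 2:7 / stop 3:22] → stop 2 (7)
stop 2 → [stop 3:26] → stop 3 (26)
Return stop 3→Base: 17.
Total = 4 + 9 + 7 + 26 + 17 = 63.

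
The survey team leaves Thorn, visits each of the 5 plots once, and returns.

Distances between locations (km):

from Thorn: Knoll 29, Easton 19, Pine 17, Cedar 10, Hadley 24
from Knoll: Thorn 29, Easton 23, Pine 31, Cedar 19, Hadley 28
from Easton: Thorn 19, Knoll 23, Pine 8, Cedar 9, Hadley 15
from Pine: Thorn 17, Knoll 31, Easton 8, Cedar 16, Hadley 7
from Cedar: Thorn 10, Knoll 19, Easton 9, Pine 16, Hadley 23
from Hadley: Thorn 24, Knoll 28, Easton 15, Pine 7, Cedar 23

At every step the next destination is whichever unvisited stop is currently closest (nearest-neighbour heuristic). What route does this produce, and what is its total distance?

Total distance 91 km via the nearest-neighbour route Thorn → Cedar → Easton → Pine → Hadley → Knoll → Thorn.

At Thorn the remaining stops are Cedar 10, Pine 17, Easton 19, Hadley 24, Knoll 29; go to Cedar.
At Cedar the remaining stops are Easton 9, Pine 16, Knoll 19, Hadley 23; go to Easton.
At Easton the remaining stops are Pine 8, Hadley 15, Knoll 23; go to Pine.
At Pine the remaining stops are Hadley 7, Knoll 31; go to Hadley.
At Hadley the remaining stops are Knoll 28; go to Knoll.
Return Knoll→Thorn: 29.
Total = 10 + 9 + 8 + 7 + 28 + 29 = 91.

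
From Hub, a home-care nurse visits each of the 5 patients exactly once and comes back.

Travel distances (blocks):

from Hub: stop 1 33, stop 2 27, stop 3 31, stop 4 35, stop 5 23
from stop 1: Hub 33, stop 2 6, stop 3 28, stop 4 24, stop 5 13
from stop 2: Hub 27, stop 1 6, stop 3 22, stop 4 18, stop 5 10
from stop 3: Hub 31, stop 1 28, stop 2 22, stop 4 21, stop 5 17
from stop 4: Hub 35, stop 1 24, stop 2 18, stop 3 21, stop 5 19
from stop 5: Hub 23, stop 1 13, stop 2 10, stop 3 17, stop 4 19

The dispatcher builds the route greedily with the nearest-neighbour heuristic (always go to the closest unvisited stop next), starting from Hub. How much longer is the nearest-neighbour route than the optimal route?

Hub: stop 5=23, stop 2=27, stop 3=31, stop 1=33, stop 4=35 ⇒ stop 5
stop 5: stop 2=10, stop 1=13, stop 3=17, stop 4=19 ⇒ stop 2
stop 2: stop 1=6, stop 4=18, stop 3=22 ⇒ stop 1
stop 1: stop 4=24, stop 3=28 ⇒ stop 4
stop 4: stop 3=21 ⇒ stop 3
NN route Hub → stop 5 → stop 2 → stop 1 → stop 4 → stop 3 → Hub costs 115.
Optimal: Hub → stop 3 → stop 4 → stop 2 → stop 1 → stop 5 → Hub costs 112 (by enumerating all 60 distinct tours).
Excess = 115 − 112 = 3.

Excess over optimum: 3 blocks.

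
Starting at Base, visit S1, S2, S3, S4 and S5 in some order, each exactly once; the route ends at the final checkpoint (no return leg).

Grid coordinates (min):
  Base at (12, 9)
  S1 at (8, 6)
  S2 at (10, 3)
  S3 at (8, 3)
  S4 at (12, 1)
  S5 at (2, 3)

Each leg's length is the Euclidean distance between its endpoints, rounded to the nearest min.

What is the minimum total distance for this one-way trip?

There are 5! = 120 possible orderings.
Base → S1 → S2 → S3 → S4 → S5: 5+4+2+4+10 = 25
Base → S1 → S2 → S3 → S5 → S4: 5+4+2+6+10 = 27
Base → S1 → S2 → S4 → S3 → S5: 5+4+3+4+6 = 22
Base → S1 → S2 → S4 → S5 → S3: 5+4+3+10+6 = 28
Base → S1 → S2 → S5 → S3 → S4: 5+4+8+6+4 = 27
Base → S1 → S2 → S5 → S4 → S3: 5+4+8+10+4 = 31
Base → S1 → S3 → S2 → S4 → S5: 5+3+2+3+10 = 23
Base → S1 → S3 → S2 → S5 → S4: 5+3+2+8+10 = 28
Base → S1 → S3 → S4 → S2 → S5: 5+3+4+3+8 = 23
Base → S1 → S3 → S4 → S5 → S2: 5+3+4+10+8 = 30
Base → S1 → S3 → S5 → S2 → S4: 5+3+6+8+3 = 25
Base → S1 → S3 → S5 → S4 → S2: 5+3+6+10+3 = 27
Base → S1 → S4 → S2 → S3 → S5: 5+6+3+2+6 = 22
Base → S1 → S4 → S2 → S5 → S3: 5+6+3+8+6 = 28
… (106 more)
The minimum is 22.
One shortest path: Base → S1 → S2 → S4 → S3 → S5.

Minimum one-way distance = 22 min.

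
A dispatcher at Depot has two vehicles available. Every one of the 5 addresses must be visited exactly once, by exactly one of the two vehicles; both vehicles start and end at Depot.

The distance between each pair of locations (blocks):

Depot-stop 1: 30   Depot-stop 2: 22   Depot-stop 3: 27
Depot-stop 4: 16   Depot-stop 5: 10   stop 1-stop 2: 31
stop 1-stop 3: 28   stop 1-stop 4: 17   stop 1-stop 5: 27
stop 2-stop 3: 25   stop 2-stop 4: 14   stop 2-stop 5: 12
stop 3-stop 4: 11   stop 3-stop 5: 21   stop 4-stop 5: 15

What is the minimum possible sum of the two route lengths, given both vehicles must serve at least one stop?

Check every non-empty split of the stops between the two vehicles; for each half take its own optimal tour:
  {stop 1} + {stop 2, stop 3, stop 4, stop 5}: 60 + 74 = 134
  {stop 2} + {stop 1, stop 3, stop 4, stop 5}: 44 + 89 = 133
  {stop 1, stop 2} + {stop 3, stop 4, stop 5}: 83 + 58 = 141
  {stop 3} + {stop 1, stop 2, stop 4, stop 5}: 54 + 83 = 137
  {stop 1, stop 3} + {stop 2, stop 4, stop 5}: 85 + 52 = 137
  {stop 2, stop 3} + {stop 1, stop 4, stop 5}: 74 + 70 = 144
  … (15 splits in total)
  {stop 1, stop 2, stop 3, stop 4} + {stop 5}: 105 + 20 = 125  ← best
Best: vehicle 1 Depot → stop 1 → stop 3 → stop 4 → stop 2 → Depot = 105; vehicle 2 Depot → stop 5 → Depot = 20; combined 125.

Minimum combined distance: 125 blocks.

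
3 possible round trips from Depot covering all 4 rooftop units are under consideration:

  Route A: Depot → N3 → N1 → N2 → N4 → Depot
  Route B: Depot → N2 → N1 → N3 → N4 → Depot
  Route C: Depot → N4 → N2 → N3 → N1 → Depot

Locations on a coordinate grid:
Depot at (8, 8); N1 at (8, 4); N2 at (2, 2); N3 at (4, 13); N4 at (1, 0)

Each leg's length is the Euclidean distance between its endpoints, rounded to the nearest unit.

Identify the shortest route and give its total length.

Route A: 6 + 10 + 6 + 2 + 11 = 35
Route B: 8 + 6 + 10 + 13 + 11 = 48
Route C: 11 + 2 + 11 + 10 + 4 = 38

35 — Route A is the shortest.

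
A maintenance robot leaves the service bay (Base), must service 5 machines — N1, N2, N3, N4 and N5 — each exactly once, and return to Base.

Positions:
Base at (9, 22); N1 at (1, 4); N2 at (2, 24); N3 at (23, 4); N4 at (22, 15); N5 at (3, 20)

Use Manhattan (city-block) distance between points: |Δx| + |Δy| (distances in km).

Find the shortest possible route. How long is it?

Shortest round trip = 86 km.

There are 60 distinct closed tours to check (reversals are equivalent).
Base-N1-N2-N3-N4-N5-Base: 26+21+41+12+24+8 = 132
Base-N1-N2-N3-N5-N4-Base: 26+21+41+36+24+20 = 168
Base-N1-N2-N4-N3-N5-Base: 26+21+29+12+36+8 = 132
Base-N1-N2-N4-N5-N3-Base: 26+21+29+24+36+32 = 168
Base-N1-N2-N5-N3-N4-Base: 26+21+5+36+12+20 = 120
Base-N1-N2-N5-N4-N3-Base: 26+21+5+24+12+32 = 120
Base-N1-N3-N2-N4-N5-Base: 26+22+41+29+24+8 = 150
Base-N1-N3-N2-N5-N4-Base: 26+22+41+5+24+20 = 138
Base-N1-N3-N4-N2-N5-Base: 26+22+12+29+5+8 = 102
Base-N1-N3-N4-N5-N2-Base: 26+22+12+24+5+9 = 98
Base-N1-N3-N5-N2-N4-Base: 26+22+36+5+29+20 = 138
Base-N1-N3-N5-N4-N2-Base: 26+22+36+24+29+9 = 146
Base-N1-N4-N2-N3-N5-Base: 26+32+29+41+36+8 = 172
Base-N1-N4-N2-N5-N3-Base: 26+32+29+5+36+32 = 160
… (46 more)
Base-N2-N5-N1-N3-N4-Base: 9+5+18+22+12+20 = 86  ← best
The minimum is 86.
One optimal route: Base → N2 → N5 → N1 → N3 → N4 → Base (or its reverse).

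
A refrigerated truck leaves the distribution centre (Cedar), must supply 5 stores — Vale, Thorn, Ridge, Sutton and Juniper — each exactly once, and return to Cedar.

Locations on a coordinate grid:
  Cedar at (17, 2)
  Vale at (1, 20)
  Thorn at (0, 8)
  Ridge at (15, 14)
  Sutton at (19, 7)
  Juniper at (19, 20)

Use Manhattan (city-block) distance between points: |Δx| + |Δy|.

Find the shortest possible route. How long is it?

There are 60 distinct closed tours to check (reversals are equivalent).
Cedar - Vale - Thorn - Ridge - Sutton - Juniper - Cedar: 34+13+21+11+13+20 = 112
Cedar - Vale - Thorn - Ridge - Juniper - Sutton - Cedar: 34+13+21+10+13+7 = 98
Cedar - Vale - Thorn - Sutton - Ridge - Juniper - Cedar: 34+13+20+11+10+20 = 108
Cedar - Vale - Thorn - Sutton - Juniper - Ridge - Cedar: 34+13+20+13+10+14 = 104
Cedar - Vale - Thorn - Juniper - Ridge - Sutton - Cedar: 34+13+31+10+11+7 = 106
Cedar - Vale - Thorn - Juniper - Sutton - Ridge - Cedar: 34+13+31+13+11+14 = 116
Cedar - Vale - Ridge - Thorn - Sutton - Juniper - Cedar: 34+20+21+20+13+20 = 128
Cedar - Vale - Ridge - Thorn - Juniper - Sutton - Cedar: 34+20+21+31+13+7 = 126
Cedar - Vale - Ridge - Sutton - Thorn - Juniper - Cedar: 34+20+11+20+31+20 = 136
Cedar - Vale - Ridge - Sutton - Juniper - Thorn - Cedar: 34+20+11+13+31+23 = 132
Cedar - Vale - Ridge - Juniper - Thorn - Sutton - Cedar: 34+20+10+31+20+7 = 122
Cedar - Vale - Ridge - Juniper - Sutton - Thorn - Cedar: 34+20+10+13+20+23 = 120
Cedar - Vale - Sutton - Thorn - Ridge - Juniper - Cedar: 34+31+20+21+10+20 = 136
Cedar - Vale - Sutton - Thorn - Juniper - Ridge - Cedar: 34+31+20+31+10+14 = 140
… (46 more)
Cedar - Thorn - Vale - Juniper - Ridge - Sutton - Cedar: 23+13+18+10+11+7 = 82  ← best
The minimum is 82.
One optimal route: Cedar → Thorn → Vale → Juniper → Ridge → Sutton → Cedar (or its reverse).

Minimum total distance: 82.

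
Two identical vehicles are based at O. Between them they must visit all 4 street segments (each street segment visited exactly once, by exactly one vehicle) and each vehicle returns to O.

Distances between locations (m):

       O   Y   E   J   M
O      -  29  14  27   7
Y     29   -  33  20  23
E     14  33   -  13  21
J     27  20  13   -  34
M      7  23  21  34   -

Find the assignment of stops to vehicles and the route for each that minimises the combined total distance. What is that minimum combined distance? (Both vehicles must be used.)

Minimum combined distance: 90 m.

Check every non-empty split of the stops between the two vehicles; for each half take its own optimal tour:
  {Y} + {E, J, M}: 58 + 68 = 126
  {E} + {Y, J, M}: 28 + 77 = 105
  {Y, E} + {J, M}: 76 + 68 = 144
  {J} + {Y, E, M}: 54 + 77 = 131
  {Y, J} + {E, M}: 76 + 42 = 118
  {E, J} + {Y, M}: 54 + 59 = 113
  … (7 splits in total)
  {Y, E, J} + {M}: 76 + 14 = 90  ← best
Best: vehicle 1 O → Y → J → E → O = 76; vehicle 2 O → M → O = 14; combined 90.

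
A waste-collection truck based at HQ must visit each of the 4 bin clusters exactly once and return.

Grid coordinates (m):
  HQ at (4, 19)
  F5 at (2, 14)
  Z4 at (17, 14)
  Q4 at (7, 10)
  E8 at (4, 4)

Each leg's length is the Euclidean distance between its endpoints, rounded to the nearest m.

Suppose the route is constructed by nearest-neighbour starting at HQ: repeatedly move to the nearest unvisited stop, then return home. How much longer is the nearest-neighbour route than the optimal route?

From HQ: F5=5, Q4=9, Z4=14, E8=15 → choose F5 (5).
From F5: Q4=6, E8=10, Z4=15 → choose Q4 (6).
From Q4: E8=7, Z4=11 → choose E8 (7).
From E8: Z4=16 → choose Z4 (16).
NN route HQ → F5 → Q4 → E8 → Z4 → HQ costs 48.
Optimal: HQ → F5 → E8 → Q4 → Z4 → HQ costs 47 (by enumerating all 12 distinct tours).
Excess = 48 − 47 = 1.

The nearest-neighbour route is 1 m longer than optimal.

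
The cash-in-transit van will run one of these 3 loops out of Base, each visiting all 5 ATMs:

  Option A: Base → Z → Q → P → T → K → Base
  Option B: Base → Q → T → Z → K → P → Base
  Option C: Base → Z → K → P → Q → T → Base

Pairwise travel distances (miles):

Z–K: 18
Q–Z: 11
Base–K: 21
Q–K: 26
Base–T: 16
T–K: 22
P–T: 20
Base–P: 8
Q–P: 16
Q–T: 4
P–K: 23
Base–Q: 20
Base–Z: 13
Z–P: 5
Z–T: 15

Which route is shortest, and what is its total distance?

Option A: 13 + 11 + 16 + 20 + 22 + 21 = 103
Option B: 20 + 4 + 15 + 18 + 23 + 8 = 88
Option C: 13 + 18 + 23 + 16 + 4 + 16 = 90

Shortest is Option B, total 88 miles.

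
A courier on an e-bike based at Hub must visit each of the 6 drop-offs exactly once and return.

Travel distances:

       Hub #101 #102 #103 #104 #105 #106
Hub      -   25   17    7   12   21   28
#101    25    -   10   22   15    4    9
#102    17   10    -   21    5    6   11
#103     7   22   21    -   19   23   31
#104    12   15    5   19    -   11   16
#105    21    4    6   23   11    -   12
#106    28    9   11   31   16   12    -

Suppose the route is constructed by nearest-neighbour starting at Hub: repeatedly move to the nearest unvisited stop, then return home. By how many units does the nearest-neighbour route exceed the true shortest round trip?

Hub: #103=7, #104=12, #102=17, #105=21, #101=25, #106=28 ⇒ #103
#103: #104=19, #102=21, #101=22, #105=23, #106=31 ⇒ #104
#104: #102=5, #105=11, #101=15, #106=16 ⇒ #102
#102: #105=6, #101=10, #106=11 ⇒ #105
#105: #101=4, #106=12 ⇒ #101
#101: #106=9 ⇒ #106
NN route Hub → #103 → #104 → #102 → #105 → #101 → #106 → Hub costs 78.
Optimal: Hub → #103 → #105 → #101 → #106 → #102 → #104 → Hub costs 71 (by enumerating all 360 distinct tours).
Excess = 78 − 71 = 7.

The nearest-neighbour route is 7 longer than optimal.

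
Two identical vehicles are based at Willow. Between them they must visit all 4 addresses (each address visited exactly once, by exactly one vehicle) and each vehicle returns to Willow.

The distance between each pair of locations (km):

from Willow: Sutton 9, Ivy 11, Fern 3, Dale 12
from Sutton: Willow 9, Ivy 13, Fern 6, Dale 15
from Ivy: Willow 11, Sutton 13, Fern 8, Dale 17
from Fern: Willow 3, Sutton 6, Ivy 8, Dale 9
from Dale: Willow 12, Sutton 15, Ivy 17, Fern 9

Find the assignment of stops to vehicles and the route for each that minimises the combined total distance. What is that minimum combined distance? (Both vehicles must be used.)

Minimum combined distance: 57 km.

Check every non-empty split of the stops between the two vehicles; for each half take its own optimal tour:
  {Sutton} + {Ivy, Fern, Dale}: 18 + 40 = 58
  {Ivy} + {Sutton, Fern, Dale}: 22 + 36 = 58
  {Sutton, Ivy} + {Fern, Dale}: 33 + 24 = 57
  {Fern} + {Sutton, Ivy, Dale}: 6 + 51 = 57
  {Sutton, Fern} + {Ivy, Dale}: 18 + 40 = 58
  {Ivy, Fern} + {Sutton, Dale}: 22 + 36 = 58
  … (7 splits in total)
Best: vehicle 1 Willow → Sutton → Ivy → Willow = 33; vehicle 2 Willow → Fern → Dale → Willow = 24; combined 57.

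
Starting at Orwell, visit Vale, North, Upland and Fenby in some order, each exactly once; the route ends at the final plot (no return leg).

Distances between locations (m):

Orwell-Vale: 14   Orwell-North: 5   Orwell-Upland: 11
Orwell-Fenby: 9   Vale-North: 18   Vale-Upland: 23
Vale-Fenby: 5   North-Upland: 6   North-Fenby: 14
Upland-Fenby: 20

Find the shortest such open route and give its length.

There are 4! = 24 possible orderings.
Orwell→Vale→North→Upland→Fenby: 14+18+6+20 = 58
Orwell→Vale→North→Fenby→Upland: 14+18+14+20 = 66
Orwell→Vale→Upland→North→Fenby: 14+23+6+14 = 57
Orwell→Vale→Upland→Fenby→North: 14+23+20+14 = 71
Orwell→Vale→Fenby→North→Upland: 14+5+14+6 = 39
Orwell→Vale→Fenby→Upland→North: 14+5+20+6 = 45
Orwell→North→Vale→Upland→Fenby: 5+18+23+20 = 66
Orwell→North→Vale→Fenby→Upland: 5+18+5+20 = 48
Orwell→North→Upland→Vale→Fenby: 5+6+23+5 = 39
Orwell→North→Upland→Fenby→Vale: 5+6+20+5 = 36
Orwell→North→Fenby→Vale→Upland: 5+14+5+23 = 47
Orwell→North→Fenby→Upland→Vale: 5+14+20+23 = 62
Orwell→Upland→Vale→North→Fenby: 11+23+18+14 = 66
Orwell→Upland→Vale→Fenby→North: 11+23+5+14 = 53
… (10 more)
The minimum is 36.
One shortest path: Orwell → North → Upland → Fenby → Vale.

Minimum one-way distance = 36 m.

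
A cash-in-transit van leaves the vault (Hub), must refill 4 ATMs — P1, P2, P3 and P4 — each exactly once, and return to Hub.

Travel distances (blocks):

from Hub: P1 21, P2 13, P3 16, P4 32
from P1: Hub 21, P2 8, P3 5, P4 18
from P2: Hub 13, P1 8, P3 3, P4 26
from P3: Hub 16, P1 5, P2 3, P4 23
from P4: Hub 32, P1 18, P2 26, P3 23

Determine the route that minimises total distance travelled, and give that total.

Shortest round trip = 71 blocks.

With 4 stops there are 4!/2 = 12 distinct round trips (a route and its reverse cost the same).
Hub→P1→P2→P3→P4→Hub: 21+8+3+23+32 = 87
Hub→P1→P2→P4→P3→Hub: 21+8+26+23+16 = 94
Hub→P1→P3→P2→P4→Hub: 21+5+3+26+32 = 87
Hub→P1→P3→P4→P2→Hub: 21+5+23+26+13 = 88
Hub→P1→P4→P2→P3→Hub: 21+18+26+3+16 = 84
Hub→P1→P4→P3→P2→Hub: 21+18+23+3+13 = 78
Hub→P2→P1→P3→P4→Hub: 13+8+5+23+32 = 81
Hub→P2→P1→P4→P3→Hub: 13+8+18+23+16 = 78
Hub→P2→P3→P1→P4→Hub: 13+3+5+18+32 = 71
Hub→P2→P4→P1→P3→Hub: 13+26+18+5+16 = 78
Hub→P3→P1→P2→P4→Hub: 16+5+8+26+32 = 87
Hub→P3→P2→P1→P4→Hub: 16+3+8+18+32 = 77
The minimum is 71.
One optimal route: Hub → P2 → P3 → P1 → P4 → Hub (or its reverse).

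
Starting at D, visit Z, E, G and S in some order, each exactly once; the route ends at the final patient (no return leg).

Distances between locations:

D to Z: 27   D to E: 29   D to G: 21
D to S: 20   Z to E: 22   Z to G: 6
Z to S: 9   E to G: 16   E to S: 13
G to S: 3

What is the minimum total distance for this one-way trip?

There are 4! = 24 possible orderings.
D → Z → E → G → S: 27+22+16+3 = 68
D → Z → E → S → G: 27+22+13+3 = 65
D → Z → G → E → S: 27+6+16+13 = 62
D → Z → G → S → E: 27+6+3+13 = 49
D → Z → S → E → G: 27+9+13+16 = 65
D → Z → S → G → E: 27+9+3+16 = 55
D → E → Z → G → S: 29+22+6+3 = 60
D → E → Z → S → G: 29+22+9+3 = 63
D → E → G → Z → S: 29+16+6+9 = 60
D → E → G → S → Z: 29+16+3+9 = 57
D → E → S → Z → G: 29+13+9+6 = 57
D → E → S → G → Z: 29+13+3+6 = 51
D → G → Z → E → S: 21+6+22+13 = 62
D → G → Z → S → E: 21+6+9+13 = 49
… (10 more)
The minimum is 49.
One shortest path: D → Z → G → S → E.

Shortest open route: 49.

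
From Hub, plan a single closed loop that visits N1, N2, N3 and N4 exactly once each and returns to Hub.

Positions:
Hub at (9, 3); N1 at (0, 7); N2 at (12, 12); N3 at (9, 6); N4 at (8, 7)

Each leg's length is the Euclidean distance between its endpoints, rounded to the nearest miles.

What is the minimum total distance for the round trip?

Hub-N1-N2-N3-N4-Hub: 10+13+7+1+4 = 35
Hub-N1-N2-N4-N3-Hub: 10+13+6+1+3 = 33
Hub-N1-N3-N2-N4-Hub: 10+9+7+6+4 = 36
Hub-N1-N3-N4-N2-Hub: 10+9+1+6+9 = 35
Hub-N1-N4-N2-N3-Hub: 10+8+6+7+3 = 34
Hub-N1-N4-N3-N2-Hub: 10+8+1+7+9 = 35
Hub-N2-N1-N3-N4-Hub: 9+13+9+1+4 = 36
Hub-N2-N1-N4-N3-Hub: 9+13+8+1+3 = 34
Hub-N2-N3-N1-N4-Hub: 9+7+9+8+4 = 37
Hub-N2-N4-N1-N3-Hub: 9+6+8+9+3 = 35
Hub-N3-N1-N2-N4-Hub: 3+9+13+6+4 = 35
Hub-N3-N2-N1-N4-Hub: 3+7+13+8+4 = 35
The minimum is 33.
One optimal route: Hub → N1 → N2 → N4 → N3 → Hub (or its reverse).

Shortest round trip = 33 miles.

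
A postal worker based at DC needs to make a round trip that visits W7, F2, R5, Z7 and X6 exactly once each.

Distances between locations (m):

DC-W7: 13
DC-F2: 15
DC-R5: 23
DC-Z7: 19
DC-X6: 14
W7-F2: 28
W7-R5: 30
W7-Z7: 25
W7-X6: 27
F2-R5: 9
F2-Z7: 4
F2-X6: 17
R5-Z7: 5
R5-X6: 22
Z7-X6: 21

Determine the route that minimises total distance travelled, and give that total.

Shortest round trip = 83 m.

With 5 stops there are 5!/2 = 60 distinct round trips (a route and its reverse cost the same).
DC-W7-F2-R5-Z7-X6-DC: 13+28+9+5+21+14 = 90
DC-W7-F2-R5-X6-Z7-DC: 13+28+9+22+21+19 = 112
DC-W7-F2-Z7-R5-X6-DC: 13+28+4+5+22+14 = 86
DC-W7-F2-Z7-X6-R5-DC: 13+28+4+21+22+23 = 111
DC-W7-F2-X6-R5-Z7-DC: 13+28+17+22+5+19 = 104
DC-W7-F2-X6-Z7-R5-DC: 13+28+17+21+5+23 = 107
DC-W7-R5-F2-Z7-X6-DC: 13+30+9+4+21+14 = 91
DC-W7-R5-F2-X6-Z7-DC: 13+30+9+17+21+19 = 109
DC-W7-R5-Z7-F2-X6-DC: 13+30+5+4+17+14 = 83
DC-W7-R5-Z7-X6-F2-DC: 13+30+5+21+17+15 = 101
DC-W7-R5-X6-F2-Z7-DC: 13+30+22+17+4+19 = 105
DC-W7-R5-X6-Z7-F2-DC: 13+30+22+21+4+15 = 105
DC-W7-Z7-F2-R5-X6-DC: 13+25+4+9+22+14 = 87
DC-W7-Z7-F2-X6-R5-DC: 13+25+4+17+22+23 = 104
… (46 more)
The minimum is 83.
One optimal route: DC → W7 → R5 → Z7 → F2 → X6 → DC (or its reverse).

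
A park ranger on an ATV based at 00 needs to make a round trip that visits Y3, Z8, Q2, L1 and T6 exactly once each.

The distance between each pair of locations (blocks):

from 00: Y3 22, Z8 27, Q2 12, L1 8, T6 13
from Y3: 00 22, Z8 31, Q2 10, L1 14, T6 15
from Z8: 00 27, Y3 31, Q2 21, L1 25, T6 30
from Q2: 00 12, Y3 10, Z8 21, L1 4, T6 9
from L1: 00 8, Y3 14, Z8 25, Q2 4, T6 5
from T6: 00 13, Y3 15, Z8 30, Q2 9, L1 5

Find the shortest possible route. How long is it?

86 blocks — the shortest possible round trip.

There are 60 distinct closed tours to check (reversals are equivalent).
00-Y3-Z8-Q2-L1-T6-00: 22+31+21+4+5+13 = 96
00-Y3-Z8-Q2-T6-L1-00: 22+31+21+9+5+8 = 96
00-Y3-Z8-L1-Q2-T6-00: 22+31+25+4+9+13 = 104
00-Y3-Z8-L1-T6-Q2-00: 22+31+25+5+9+12 = 104
00-Y3-Z8-T6-Q2-L1-00: 22+31+30+9+4+8 = 104
00-Y3-Z8-T6-L1-Q2-00: 22+31+30+5+4+12 = 104
00-Y3-Q2-Z8-L1-T6-00: 22+10+21+25+5+13 = 96
00-Y3-Q2-Z8-T6-L1-00: 22+10+21+30+5+8 = 96
00-Y3-Q2-L1-Z8-T6-00: 22+10+4+25+30+13 = 104
00-Y3-Q2-L1-T6-Z8-00: 22+10+4+5+30+27 = 98
00-Y3-Q2-T6-Z8-L1-00: 22+10+9+30+25+8 = 104
00-Y3-Q2-T6-L1-Z8-00: 22+10+9+5+25+27 = 98
00-Y3-L1-Z8-Q2-T6-00: 22+14+25+21+9+13 = 104
00-Y3-L1-Z8-T6-Q2-00: 22+14+25+30+9+12 = 112
… (46 more)
00-Z8-Q2-Y3-T6-L1-00: 27+21+10+15+5+8 = 86  ← best
The minimum is 86.
One optimal route: 00 → Z8 → Q2 → Y3 → T6 → L1 → 00 (or its reverse).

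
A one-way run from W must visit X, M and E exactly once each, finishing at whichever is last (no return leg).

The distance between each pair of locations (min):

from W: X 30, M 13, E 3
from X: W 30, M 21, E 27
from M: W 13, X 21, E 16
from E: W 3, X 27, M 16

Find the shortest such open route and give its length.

40 min — the minimum one-way total.

There are 3! = 6 possible orderings.
W→X→M→E: 30+21+16 = 67
W→X→E→M: 30+27+16 = 73
W→M→X→E: 13+21+27 = 61
W→M→E→X: 13+16+27 = 56
W→E→X→M: 3+27+21 = 51
W→E→M→X: 3+16+21 = 40
The minimum is 40.
One shortest path: W → E → M → X.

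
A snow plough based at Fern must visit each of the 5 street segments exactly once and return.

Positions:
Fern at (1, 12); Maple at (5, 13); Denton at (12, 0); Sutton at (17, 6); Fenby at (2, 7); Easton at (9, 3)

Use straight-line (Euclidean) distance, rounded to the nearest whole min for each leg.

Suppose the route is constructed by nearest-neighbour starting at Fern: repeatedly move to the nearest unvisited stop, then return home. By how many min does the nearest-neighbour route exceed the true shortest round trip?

5 min longer than the optimal tour.

From Fern: Maple=4, Fenby=5, Easton=12, Denton=16, Sutton=17 → choose Maple (4).
From Maple: Fenby=7, Easton=11, Sutton=14, Denton=15 → choose Fenby (7).
From Fenby: Easton=8, Denton=12, Sutton=15 → choose Easton (8).
From Easton: Denton=4, Sutton=9 → choose Denton (4).
From Denton: Sutton=8 → choose Sutton (8).
NN route Fern → Maple → Fenby → Easton → Denton → Sutton → Fern costs 48.
Optimal: Fern → Maple → Sutton → Denton → Easton → Fenby → Fern costs 43 (by enumerating all 60 distinct tours).
Excess = 48 − 43 = 5.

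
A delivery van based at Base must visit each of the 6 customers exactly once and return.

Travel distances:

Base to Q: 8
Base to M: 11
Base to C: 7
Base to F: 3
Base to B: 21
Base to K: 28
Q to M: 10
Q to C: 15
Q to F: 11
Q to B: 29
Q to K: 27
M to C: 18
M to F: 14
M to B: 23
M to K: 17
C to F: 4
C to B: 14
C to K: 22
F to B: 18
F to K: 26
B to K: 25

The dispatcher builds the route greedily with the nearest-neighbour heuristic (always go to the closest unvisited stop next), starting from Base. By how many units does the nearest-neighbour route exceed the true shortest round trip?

Base: F=3, C=7, Q=8, M=11, B=21, K=28 ⇒ F
F: C=4, Q=11, M=14, B=18, K=26 ⇒ C
C: B=14, Q=15, M=18, K=22 ⇒ B
B: M=23, K=25, Q=29 ⇒ M
M: Q=10, K=17 ⇒ Q
Q: K=27 ⇒ K
NN route Base → F → C → B → M → Q → K → Base costs 109.
Optimal: Base → Q → M → K → B → C → F → Base costs 81 (by enumerating all 360 distinct tours).
Excess = 109 − 81 = 28.

Excess over optimum: 28.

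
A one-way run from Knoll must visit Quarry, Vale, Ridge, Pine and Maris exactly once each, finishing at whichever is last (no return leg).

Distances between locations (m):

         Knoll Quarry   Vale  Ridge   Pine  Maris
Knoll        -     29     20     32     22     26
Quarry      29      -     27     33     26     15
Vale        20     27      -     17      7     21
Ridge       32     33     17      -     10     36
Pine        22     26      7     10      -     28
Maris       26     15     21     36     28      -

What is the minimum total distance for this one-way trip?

There are 5! = 120 possible orderings.
Knoll - Quarry - Vale - Ridge - Pine - Maris: 29+27+17+10+28 = 111
Knoll - Quarry - Vale - Ridge - Maris - Pine: 29+27+17+36+28 = 137
Knoll - Quarry - Vale - Pine - Ridge - Maris: 29+27+7+10+36 = 109
Knoll - Quarry - Vale - Pine - Maris - Ridge: 29+27+7+28+36 = 127
Knoll - Quarry - Vale - Maris - Ridge - Pine: 29+27+21+36+10 = 123
Knoll - Quarry - Vale - Maris - Pine - Ridge: 29+27+21+28+10 = 115
Knoll - Quarry - Ridge - Vale - Pine - Maris: 29+33+17+7+28 = 114
Knoll - Quarry - Ridge - Vale - Maris - Pine: 29+33+17+21+28 = 128
Knoll - Quarry - Ridge - Pine - Vale - Maris: 29+33+10+7+21 = 100
Knoll - Quarry - Ridge - Pine - Maris - Vale: 29+33+10+28+21 = 121
Knoll - Quarry - Ridge - Maris - Vale - Pine: 29+33+36+21+7 = 126
Knoll - Quarry - Ridge - Maris - Pine - Vale: 29+33+36+28+7 = 133
Knoll - Quarry - Pine - Vale - Ridge - Maris: 29+26+7+17+36 = 115
Knoll - Quarry - Pine - Vale - Maris - Ridge: 29+26+7+21+36 = 119
… (106 more)
Knoll - Quarry - Maris - Vale - Pine - Ridge: 29+15+21+7+10 = 82  ← best
The minimum is 82.
One shortest path: Knoll → Quarry → Maris → Vale → Pine → Ridge.

Shortest open route: 82 m.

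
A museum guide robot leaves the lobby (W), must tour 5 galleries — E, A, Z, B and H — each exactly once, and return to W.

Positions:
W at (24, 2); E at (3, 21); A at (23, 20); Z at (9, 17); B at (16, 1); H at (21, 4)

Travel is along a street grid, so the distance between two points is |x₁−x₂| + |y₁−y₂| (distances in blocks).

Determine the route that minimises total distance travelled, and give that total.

There are 60 distinct closed tours to check (reversals are equivalent).
W → E → A → Z → B → H → W: 40+21+17+23+8+5 = 114
W → E → A → Z → H → B → W: 40+21+17+25+8+9 = 120
W → E → A → B → Z → H → W: 40+21+26+23+25+5 = 140
W → E → A → B → H → Z → W: 40+21+26+8+25+30 = 150
W → E → A → H → Z → B → W: 40+21+18+25+23+9 = 136
W → E → A → H → B → Z → W: 40+21+18+8+23+30 = 140
W → E → Z → A → B → H → W: 40+10+17+26+8+5 = 106
W → E → Z → A → H → B → W: 40+10+17+18+8+9 = 102
W → E → Z → B → A → H → W: 40+10+23+26+18+5 = 122
W → E → Z → B → H → A → W: 40+10+23+8+18+19 = 118
W → E → Z → H → A → B → W: 40+10+25+18+26+9 = 128
W → E → Z → H → B → A → W: 40+10+25+8+26+19 = 128
W → E → B → A → Z → H → W: 40+33+26+17+25+5 = 146
W → E → B → A → H → Z → W: 40+33+26+18+25+30 = 172
… (46 more)
W → A → E → Z → B → H → W: 19+21+10+23+8+5 = 86  ← best
The minimum is 86.
One optimal route: W → A → E → Z → B → H → W (or its reverse).

Minimum total distance: 86 blocks.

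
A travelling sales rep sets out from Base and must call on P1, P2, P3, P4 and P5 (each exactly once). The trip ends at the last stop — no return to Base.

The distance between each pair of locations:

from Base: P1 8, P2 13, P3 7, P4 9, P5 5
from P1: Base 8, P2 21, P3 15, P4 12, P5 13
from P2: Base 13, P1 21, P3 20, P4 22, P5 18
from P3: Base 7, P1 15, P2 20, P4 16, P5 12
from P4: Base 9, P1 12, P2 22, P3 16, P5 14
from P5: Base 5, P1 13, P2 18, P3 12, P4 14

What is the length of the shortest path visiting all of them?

There are 5! = 120 possible orderings.
Base - P1 - P2 - P3 - P4 - P5: 8+21+20+16+14 = 79
Base - P1 - P2 - P3 - P5 - P4: 8+21+20+12+14 = 75
Base - P1 - P2 - P4 - P3 - P5: 8+21+22+16+12 = 79
Base - P1 - P2 - P4 - P5 - P3: 8+21+22+14+12 = 77
Base - P1 - P2 - P5 - P3 - P4: 8+21+18+12+16 = 75
Base - P1 - P2 - P5 - P4 - P3: 8+21+18+14+16 = 77
Base - P1 - P3 - P2 - P4 - P5: 8+15+20+22+14 = 79
Base - P1 - P3 - P2 - P5 - P4: 8+15+20+18+14 = 75
Base - P1 - P3 - P4 - P2 - P5: 8+15+16+22+18 = 79
Base - P1 - P3 - P4 - P5 - P2: 8+15+16+14+18 = 71
Base - P1 - P3 - P5 - P2 - P4: 8+15+12+18+22 = 75
Base - P1 - P3 - P5 - P4 - P2: 8+15+12+14+22 = 71
Base - P1 - P4 - P2 - P3 - P5: 8+12+22+20+12 = 74
Base - P1 - P4 - P2 - P5 - P3: 8+12+22+18+12 = 72
… (106 more)
Base - P1 - P4 - P3 - P5 - P2: 8+12+16+12+18 = 66  ← best
The minimum is 66.
One shortest path: Base → P1 → P4 → P3 → P5 → P2.

66 — the minimum one-way total.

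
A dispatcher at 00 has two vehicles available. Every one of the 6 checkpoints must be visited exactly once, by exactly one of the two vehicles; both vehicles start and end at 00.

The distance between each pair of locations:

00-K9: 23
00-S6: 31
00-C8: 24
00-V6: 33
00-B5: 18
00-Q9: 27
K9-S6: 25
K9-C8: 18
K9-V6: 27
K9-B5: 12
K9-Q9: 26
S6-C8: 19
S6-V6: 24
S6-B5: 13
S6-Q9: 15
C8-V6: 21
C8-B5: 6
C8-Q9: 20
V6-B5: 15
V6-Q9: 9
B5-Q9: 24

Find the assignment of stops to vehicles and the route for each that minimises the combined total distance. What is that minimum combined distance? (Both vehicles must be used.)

Minimum combined distance: 146.

There are 2^5 − 1 = 31 ways to divide the 6 stops into two non-empty groups. For each, the best each vehicle can do is its own shortest tour through its group:
  {K9} + {S6, C8, V6, B5, Q9}: 46 + 100 = 146
  {S6} + {K9, C8, V6, B5, Q9}: 62 + 98 = 160
  {K9, S6} + {C8, V6, B5, Q9}: 79 + 81 = 160
  {C8} + {K9, S6, V6, B5, Q9}: 48 + 105 = 153
  {K9, C8} + {S6, V6, B5, Q9}: 65 + 88 = 153
  {S6, C8} + {K9, V6, B5, Q9}: 74 + 86 = 160
  … (31 splits in total)
Best: vehicle 1 00 → K9 → 00 = 46; vehicle 2 00 → S6 → Q9 → V6 → C8 → B5 → 00 = 100; combined 146.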